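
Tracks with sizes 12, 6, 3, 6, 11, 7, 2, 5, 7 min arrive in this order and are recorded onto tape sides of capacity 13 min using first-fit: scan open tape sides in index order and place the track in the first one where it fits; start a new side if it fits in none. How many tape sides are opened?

  12 → side 1 (new)  [load 12/13]
  6 → side 2 (new)  [load 6/13]
  3 → side 2  [load 9/13]
  6 → side 3 (new)  [load 6/13]
  11 → side 4 (new)  [load 11/13]
  7 → side 3  [load 13/13]
  2 → side 2  [load 11/13]
  5 → side 5 (new)  [load 5/13]
  7 → side 5  [load 12/13]
5 tape sides opened.

5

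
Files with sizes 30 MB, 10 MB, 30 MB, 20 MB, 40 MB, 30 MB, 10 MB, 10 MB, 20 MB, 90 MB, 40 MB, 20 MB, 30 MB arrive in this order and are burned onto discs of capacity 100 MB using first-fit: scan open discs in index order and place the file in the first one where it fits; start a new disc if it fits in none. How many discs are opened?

4

  30 → disc 1 (new)  [load 30/100]
  10 → disc 1  [load 40/100]
  30 → disc 1  [load 70/100]
  20 → disc 1  [load 90/100]
  40 → disc 2 (new)  [load 40/100]
  30 → disc 2  [load 70/100]
  10 → disc 1  [load 100/100]
  10 → disc 2  [load 80/100]
  20 → disc 2  [load 100/100]
  90 → disc 3 (new)  [load 90/100]
  40 → disc 4 (new)  [load 40/100]
  20 → disc 4  [load 60/100]
  30 → disc 4  [load 90/100]
4 discs opened.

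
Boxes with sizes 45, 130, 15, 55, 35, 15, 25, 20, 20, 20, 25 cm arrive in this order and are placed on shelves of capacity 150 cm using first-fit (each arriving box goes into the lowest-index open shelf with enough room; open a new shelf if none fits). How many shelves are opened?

3

  45 → shelf 1 (new)  [load 45/150]
  130 → shelf 2 (new)  [load 130/150]
  15 → shelf 1  [load 60/150]
  55 → shelf 1  [load 115/150]
  35 → shelf 1  [load 150/150]
  15 → shelf 2  [load 145/150]
  25 → shelf 3 (new)  [load 25/150]
  20 → shelf 3  [load 45/150]
  20 → shelf 3  [load 65/150]
  20 → shelf 3  [load 85/150]
  25 → shelf 3  [load 110/150]
3 shelves opened.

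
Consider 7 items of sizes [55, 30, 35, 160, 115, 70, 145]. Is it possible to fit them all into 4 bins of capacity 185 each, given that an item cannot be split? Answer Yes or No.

Yes

A valid assignment using 4 bins:
  bin 1: 160 = 160
  bin 2: 145 + 35 = 180
  bin 3: 115 + 70 = 185
  bin 4: 55 + 30 = 85
Every load is within 185, so 4 bins suffice.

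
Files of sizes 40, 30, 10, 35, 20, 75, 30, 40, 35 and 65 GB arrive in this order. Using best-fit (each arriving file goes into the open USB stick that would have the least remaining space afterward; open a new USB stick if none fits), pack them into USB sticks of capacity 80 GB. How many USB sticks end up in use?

  40 → USB stick 1 (new)  [load 40/80]
  30 → USB stick 1  [load 70/80]
  10 → USB stick 1  [load 80/80]
  35 → USB stick 2 (new)  [load 35/80]
  20 → USB stick 2  [load 55/80]
  75 → USB stick 3 (new)  [load 75/80]
  30 → USB stick 4 (new)  [load 30/80]
  40 → USB stick 4  [load 70/80]
  35 → USB stick 5 (new)  [load 35/80]
  65 → USB stick 6 (new)  [load 65/80]
6 USB sticks opened.

6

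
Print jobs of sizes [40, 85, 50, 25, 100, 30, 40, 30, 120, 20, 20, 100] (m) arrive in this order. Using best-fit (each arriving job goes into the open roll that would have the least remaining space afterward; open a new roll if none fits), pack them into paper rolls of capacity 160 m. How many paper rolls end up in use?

  40 → roll 1 (new)  [load 40/160]
  85 → roll 1  [load 125/160]
  50 → roll 2 (new)  [load 50/160]
  25 → roll 1  [load 150/160]
  100 → roll 2  [load 150/160]
  30 → roll 3 (new)  [load 30/160]
  40 → roll 3  [load 70/160]
  30 → roll 3  [load 100/160]
  120 → roll 4 (new)  [load 120/160]
  20 → roll 4  [load 140/160]
  20 → roll 4  [load 160/160]
  100 → roll 5 (new)  [load 100/160]
5 paper rolls opened.

5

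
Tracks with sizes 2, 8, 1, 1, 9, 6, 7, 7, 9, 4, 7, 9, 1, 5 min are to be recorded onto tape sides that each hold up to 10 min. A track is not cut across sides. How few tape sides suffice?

Total = 9 + 9 + 9 + 8 + 7 + 7 + 7 + 6 + 5 + 4 + 2 + 1 + 1 + 1 = 76 min.
Lower bound: ⌈76/10⌉ = 8 tape sides.
A packing using 9 tape sides:
  side 1: 9 + 1 = 10
  side 2: 9 + 1 = 10
  side 3: 9 + 1 = 10
  side 4: 8 + 2 = 10
  side 5: 7 = 7
  side 6: 7 = 7
  side 7: 7 = 7
  side 8: 6 + 4 = 10
  side 9: 5 = 5
No arrangement into 8 tape sides stays within capacity, so 9 is optimal.

9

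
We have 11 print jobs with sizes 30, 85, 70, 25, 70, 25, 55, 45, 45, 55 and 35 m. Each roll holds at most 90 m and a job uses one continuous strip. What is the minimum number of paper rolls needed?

Total = 85 + 70 + 70 + 55 + 55 + 45 + 45 + 35 + 30 + 25 + 25 = 540 m.
Lower bound: ⌈540/90⌉ = 6 paper rolls.
A packing using 7 paper rolls:
  roll 1: 85 = 85
  roll 2: 70 = 70
  roll 3: 70 = 70
  roll 4: 55 + 35 = 90
  roll 5: 55 + 30 = 85
  roll 6: 45 + 45 = 90
  roll 7: 25 + 25 = 50
No arrangement into 6 paper rolls stays within capacity, so 7 is optimal.

7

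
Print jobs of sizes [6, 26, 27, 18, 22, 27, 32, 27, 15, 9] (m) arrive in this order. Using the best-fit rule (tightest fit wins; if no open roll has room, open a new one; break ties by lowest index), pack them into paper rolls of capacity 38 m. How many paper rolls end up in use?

7

  6 → roll 1 (new)  [load 6/38]
  26 → roll 1  [load 32/38]
  27 → roll 2 (new)  [load 27/38]
  18 → roll 3 (new)  [load 18/38]
  22 → roll 4 (new)  [load 22/38]
  27 → roll 5 (new)  [load 27/38]
  32 → roll 6 (new)  [load 32/38]
  27 → roll 7 (new)  [load 27/38]
  15 → roll 4  [load 37/38]
  9 → roll 2  [load 36/38]
7 paper rolls opened.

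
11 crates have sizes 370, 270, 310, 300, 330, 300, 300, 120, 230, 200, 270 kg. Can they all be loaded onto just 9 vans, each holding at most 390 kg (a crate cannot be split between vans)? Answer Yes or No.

No

Total = 3000 kg; ⌈3000/390⌉ = 8.
10 crates each exceed half the capacity and cannot share a van, forcing at least 10 vans.
At least 10 vans are required, but only 9 are allowed.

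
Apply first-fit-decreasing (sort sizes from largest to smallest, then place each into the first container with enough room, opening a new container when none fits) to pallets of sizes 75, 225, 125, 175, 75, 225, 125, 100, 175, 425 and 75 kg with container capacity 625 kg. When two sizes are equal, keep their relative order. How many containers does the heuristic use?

Sorted descending: 425, 225, 225, 175, 175, 125, 125, 100, 75, 75, 75.
  425 → container 1 (new)  [load 425/625]
  225 → container 2 (new)  [load 225/625]
  225 → container 2  [load 450/625]
  175 → container 1  [load 600/625]
  175 → container 2  [load 625/625]
  125 → container 3 (new)  [load 125/625]
  125 → container 3  [load 250/625]
  100 → container 3  [load 350/625]
  75 → container 3  [load 425/625]
  75 → container 3  [load 500/625]
  75 → container 3  [load 575/625]
3 containers opened.

3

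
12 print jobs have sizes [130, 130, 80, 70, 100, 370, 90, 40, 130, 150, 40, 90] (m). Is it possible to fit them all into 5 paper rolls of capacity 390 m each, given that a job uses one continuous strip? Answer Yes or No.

A valid assignment using 4 paper rolls:
  roll 1: 370 = 370
  roll 2: 150 + 130 + 100 = 380
  roll 3: 130 + 130 + 90 + 40 = 390
  roll 4: 90 + 80 + 70 + 40 = 280
That uses only 4 ≤ 5, so 5 paper rolls are enough.

Yes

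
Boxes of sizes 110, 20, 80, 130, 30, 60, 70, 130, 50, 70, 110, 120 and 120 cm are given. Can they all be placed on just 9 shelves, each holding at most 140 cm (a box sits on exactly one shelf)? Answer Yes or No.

Yes

A valid assignment using 9 shelves:
  shelf 1: 130 = 130
  shelf 2: 130 = 130
  shelf 3: 120 + 20 = 140
  shelf 4: 120 = 120
  shelf 5: 110 + 30 = 140
  shelf 6: 110 = 110
  shelf 7: 80 + 60 = 140
  shelf 8: 70 + 70 = 140
  shelf 9: 50 = 50
Every load is within 140 cm, so 9 shelves suffice.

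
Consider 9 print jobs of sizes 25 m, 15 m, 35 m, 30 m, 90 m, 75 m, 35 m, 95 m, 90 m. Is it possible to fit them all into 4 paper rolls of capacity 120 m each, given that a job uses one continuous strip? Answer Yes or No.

No

Total = 490 m; ⌈490/120⌉ = 5.
At least 5 paper rolls are required, but only 4 are allowed.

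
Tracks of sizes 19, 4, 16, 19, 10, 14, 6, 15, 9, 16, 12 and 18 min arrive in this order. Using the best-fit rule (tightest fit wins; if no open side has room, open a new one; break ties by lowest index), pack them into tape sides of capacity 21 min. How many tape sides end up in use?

  19 → side 1 (new)  [load 19/21]
  4 → side 2 (new)  [load 4/21]
  16 → side 2  [load 20/21]
  19 → side 3 (new)  [load 19/21]
  10 → side 4 (new)  [load 10/21]
  14 → side 5 (new)  [load 14/21]
  6 → side 5  [load 20/21]
  15 → side 6 (new)  [load 15/21]
  9 → side 4  [load 19/21]
  16 → side 7 (new)  [load 16/21]
  12 → side 8 (new)  [load 12/21]
  18 → side 9 (new)  [load 18/21]
9 tape sides opened.

9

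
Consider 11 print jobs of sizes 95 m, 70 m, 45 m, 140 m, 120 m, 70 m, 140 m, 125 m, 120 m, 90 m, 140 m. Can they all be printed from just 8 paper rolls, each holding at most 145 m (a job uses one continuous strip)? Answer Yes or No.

Total = 1155 m; ⌈1155/145⌉ = 8.
The bound of 8 does not rule out 8, but exhaustive search shows no assignment into 8 paper rolls of capacity 145 m exists — the minimum is 9.

No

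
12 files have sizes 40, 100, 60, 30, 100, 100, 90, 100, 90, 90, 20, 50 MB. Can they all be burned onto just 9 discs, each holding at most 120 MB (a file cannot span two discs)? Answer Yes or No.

Yes

A valid assignment using 9 discs:
  disc 1: 100 + 20 = 120
  disc 2: 100 = 100
  disc 3: 100 = 100
  disc 4: 100 = 100
  disc 5: 90 + 30 = 120
  disc 6: 90 = 90
  disc 7: 90 = 90
  disc 8: 60 + 50 = 110
  disc 9: 40 = 40
Every load is within 120 MB, so 9 discs suffice.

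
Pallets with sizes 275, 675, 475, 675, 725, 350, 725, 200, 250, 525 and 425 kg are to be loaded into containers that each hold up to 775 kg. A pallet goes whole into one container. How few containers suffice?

8

Total = 725 + 725 + 675 + 675 + 525 + 475 + 425 + 350 + 275 + 250 + 200 = 5300 kg.
Lower bound: ⌈5300/775⌉ = 7 containers.
A packing using 8 containers:
  container 1: 725 = 725
  container 2: 725 = 725
  container 3: 675 = 675
  container 4: 675 = 675
  container 5: 525 + 250 = 775
  container 6: 475 + 275 = 750
  container 7: 425 + 350 = 775
  container 8: 200 = 200
No arrangement into 7 containers stays within capacity, so 8 is optimal.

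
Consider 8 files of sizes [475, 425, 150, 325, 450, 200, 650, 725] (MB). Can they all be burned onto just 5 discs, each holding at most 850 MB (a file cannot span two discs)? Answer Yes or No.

Yes

A valid assignment using 5 discs:
  disc 1: 725 = 725
  disc 2: 650 + 200 = 850
  disc 3: 475 + 325 = 800
  disc 4: 450 + 150 = 600
  disc 5: 425 = 425
Every load is within 850 MB, so 5 discs suffice.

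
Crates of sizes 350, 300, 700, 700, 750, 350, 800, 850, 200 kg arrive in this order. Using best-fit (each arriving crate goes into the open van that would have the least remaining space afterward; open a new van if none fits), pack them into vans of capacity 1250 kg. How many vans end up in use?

  350 → van 1 (new)  [load 350/1250]
  300 → van 1  [load 650/1250]
  700 → van 2 (new)  [load 700/1250]
  700 → van 3 (new)  [load 700/1250]
  750 → van 4 (new)  [load 750/1250]
  350 → van 4  [load 1100/1250]
  800 → van 5 (new)  [load 800/1250]
  850 → van 6 (new)  [load 850/1250]
  200 → van 6  [load 1050/1250]
6 vans opened.

6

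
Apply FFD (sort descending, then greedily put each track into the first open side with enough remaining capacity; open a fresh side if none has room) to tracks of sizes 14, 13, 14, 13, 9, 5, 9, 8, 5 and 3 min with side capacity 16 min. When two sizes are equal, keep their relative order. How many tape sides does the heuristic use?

7

Sorted descending: 14, 14, 13, 13, 9, 9, 8, 5, 5, 3.
  14 → side 1 (new)  [load 14/16]
  14 → side 2 (new)  [load 14/16]
  13 → side 3 (new)  [load 13/16]
  13 → side 4 (new)  [load 13/16]
  9 → side 5 (new)  [load 9/16]
  9 → side 6 (new)  [load 9/16]
  8 → side 7 (new)  [load 8/16]
  5 → side 5  [load 14/16]
  5 → side 6  [load 14/16]
  3 → side 3  [load 16/16]
7 tape sides opened.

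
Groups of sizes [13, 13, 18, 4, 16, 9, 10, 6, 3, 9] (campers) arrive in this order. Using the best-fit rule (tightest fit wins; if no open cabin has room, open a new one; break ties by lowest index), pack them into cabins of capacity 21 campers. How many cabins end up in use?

  13 → cabin 1 (new)  [load 13/21]
  13 → cabin 2 (new)  [load 13/21]
  18 → cabin 3 (new)  [load 18/21]
  4 → cabin 1  [load 17/21]
  16 → cabin 4 (new)  [load 16/21]
  9 → cabin 5 (new)  [load 9/21]
  10 → cabin 5  [load 19/21]
  6 → cabin 2  [load 19/21]
  3 → cabin 3  [load 21/21]
  9 → cabin 6 (new)  [load 9/21]
6 cabins opened.

6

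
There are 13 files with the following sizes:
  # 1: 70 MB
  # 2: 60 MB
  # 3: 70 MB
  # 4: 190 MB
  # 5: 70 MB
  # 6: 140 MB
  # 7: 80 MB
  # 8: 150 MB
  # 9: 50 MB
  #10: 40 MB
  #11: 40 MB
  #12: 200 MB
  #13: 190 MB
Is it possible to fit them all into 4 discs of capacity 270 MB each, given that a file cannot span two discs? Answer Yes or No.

Total = 1350 MB; ⌈1350/270⌉ = 5.
At least 5 discs are required, but only 4 are allowed.

No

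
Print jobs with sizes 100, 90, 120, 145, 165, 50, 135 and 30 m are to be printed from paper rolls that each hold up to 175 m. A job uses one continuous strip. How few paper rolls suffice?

6

Total = 165 + 145 + 135 + 120 + 100 + 90 + 50 + 30 = 835 m.
Lower bound: ⌈835/175⌉ = 5 paper rolls.
Also, 6 print jobs each exceed 175/2 m, and no two of those can share a roll, so at least 6 paper rolls are needed.
A packing using 6 paper rolls:
  roll 1: 165 = 165
  roll 2: 145 + 30 = 175
  roll 3: 135 = 135
  roll 4: 120 + 50 = 170
  roll 5: 100 = 100
  roll 6: 90 = 90
This matches the lower bound, so 6 is optimal.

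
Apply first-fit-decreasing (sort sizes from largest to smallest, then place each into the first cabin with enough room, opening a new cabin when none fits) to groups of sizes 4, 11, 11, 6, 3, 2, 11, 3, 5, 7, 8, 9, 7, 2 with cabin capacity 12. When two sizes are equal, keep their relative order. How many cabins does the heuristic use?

Sorted descending: 11, 11, 11, 9, 8, 7, 7, 6, 5, 4, 3, 3, 2, 2.
  11 → cabin 1 (new)  [load 11/12]
  11 → cabin 2 (new)  [load 11/12]
  11 → cabin 3 (new)  [load 11/12]
  9 → cabin 4 (new)  [load 9/12]
  8 → cabin 5 (new)  [load 8/12]
  7 → cabin 6 (new)  [load 7/12]
  7 → cabin 7 (new)  [load 7/12]
  6 → cabin 8 (new)  [load 6/12]
  5 → cabin 6  [load 12/12]
  4 → cabin 5  [load 12/12]
  3 → cabin 4  [load 12/12]
  3 → cabin 7  [load 10/12]
  2 → cabin 7  [load 12/12]
  2 → cabin 8  [load 8/12]
8 cabins opened.

8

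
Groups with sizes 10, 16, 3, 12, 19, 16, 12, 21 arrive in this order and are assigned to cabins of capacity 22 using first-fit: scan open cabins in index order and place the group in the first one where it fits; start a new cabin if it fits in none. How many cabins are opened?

  10 → cabin 1 (new)  [load 10/22]
  16 → cabin 2 (new)  [load 16/22]
  3 → cabin 1  [load 13/22]
  12 → cabin 3 (new)  [load 12/22]
  19 → cabin 4 (new)  [load 19/22]
  16 → cabin 5 (new)  [load 16/22]
  12 → cabin 6 (new)  [load 12/22]
  21 → cabin 7 (new)  [load 21/22]
7 cabins opened.

7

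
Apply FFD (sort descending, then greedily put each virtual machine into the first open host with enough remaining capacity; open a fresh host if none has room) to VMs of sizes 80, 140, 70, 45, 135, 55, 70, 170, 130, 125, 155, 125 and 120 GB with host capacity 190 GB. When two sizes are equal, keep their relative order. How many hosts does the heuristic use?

9

Sorted descending: 170, 155, 140, 135, 130, 125, 125, 120, 80, 70, 70, 55, 45.
  170 → host 1 (new)  [load 170/190]
  155 → host 2 (new)  [load 155/190]
  140 → host 3 (new)  [load 140/190]
  135 → host 4 (new)  [load 135/190]
  130 → host 5 (new)  [load 130/190]
  125 → host 6 (new)  [load 125/190]
  125 → host 7 (new)  [load 125/190]
  120 → host 8 (new)  [load 120/190]
  80 → host 9 (new)  [load 80/190]
  70 → host 8  [load 190/190]
  70 → host 9  [load 150/190]
  55 → host 4  [load 190/190]
  45 → host 3  [load 185/190]
9 hosts opened.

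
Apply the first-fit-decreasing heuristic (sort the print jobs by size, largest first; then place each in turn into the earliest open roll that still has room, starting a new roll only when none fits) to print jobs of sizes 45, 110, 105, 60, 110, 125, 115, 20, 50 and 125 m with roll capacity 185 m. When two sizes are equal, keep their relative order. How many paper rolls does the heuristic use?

Sorted descending: 125, 125, 115, 110, 110, 105, 60, 50, 45, 20.
  125 → roll 1 (new)  [load 125/185]
  125 → roll 2 (new)  [load 125/185]
  115 → roll 3 (new)  [load 115/185]
  110 → roll 4 (new)  [load 110/185]
  110 → roll 5 (new)  [load 110/185]
  105 → roll 6 (new)  [load 105/185]
  60 → roll 1  [load 185/185]
  50 → roll 2  [load 175/185]
  45 → roll 3  [load 160/185]
  20 → roll 3  [load 180/185]
6 paper rolls opened.

6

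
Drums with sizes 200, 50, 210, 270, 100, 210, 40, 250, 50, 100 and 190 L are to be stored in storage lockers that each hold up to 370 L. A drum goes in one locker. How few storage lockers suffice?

Total = 270 + 250 + 210 + 210 + 200 + 190 + 100 + 100 + 50 + 50 + 40 = 1670 L.
Lower bound: ⌈1670/370⌉ = 5 storage lockers.
Also, 6 drums each exceed 185 L, and no two of those can share a locker, so at least 6 storage lockers are needed.
A packing using 6 storage lockers:
  locker 1: 270 + 100 = 370
  locker 2: 250 + 100 = 350
  locker 3: 210 + 50 + 50 + 40 = 350
  locker 4: 210 = 210
  locker 5: 200 = 200
  locker 6: 190 = 190
This matches the lower bound, so 6 is optimal.

6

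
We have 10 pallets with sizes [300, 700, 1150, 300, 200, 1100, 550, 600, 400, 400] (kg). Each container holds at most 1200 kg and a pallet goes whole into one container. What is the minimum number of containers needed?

Total = 1150 + 1100 + 700 + 600 + 550 + 400 + 400 + 300 + 300 + 200 = 5700 kg.
Lower bound: ⌈5700/1200⌉ = 5 containers.
A packing using 5 containers:
  container 1: 1150 = 1150
  container 2: 1100 = 1100
  container 3: 700 + 400 = 1100
  container 4: 600 + 550 = 1150
  container 5: 400 + 300 + 300 + 200 = 1200
This matches the lower bound, so 5 is optimal.

5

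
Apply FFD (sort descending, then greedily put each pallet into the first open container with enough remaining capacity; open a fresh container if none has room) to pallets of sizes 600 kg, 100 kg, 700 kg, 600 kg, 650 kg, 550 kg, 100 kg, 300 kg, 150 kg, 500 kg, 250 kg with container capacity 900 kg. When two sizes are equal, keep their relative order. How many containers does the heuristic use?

Sorted descending: 700, 650, 600, 600, 550, 500, 300, 250, 150, 100, 100.
  700 → container 1 (new)  [load 700/900]
  650 → container 2 (new)  [load 650/900]
  600 → container 3 (new)  [load 600/900]
  600 → container 4 (new)  [load 600/900]
  550 → container 5 (new)  [load 550/900]
  500 → container 6 (new)  [load 500/900]
  300 → container 3  [load 900/900]
  250 → container 2  [load 900/900]
  150 → container 1  [load 850/900]
  100 → container 4  [load 700/900]
  100 → container 4  [load 800/900]
6 containers opened.

6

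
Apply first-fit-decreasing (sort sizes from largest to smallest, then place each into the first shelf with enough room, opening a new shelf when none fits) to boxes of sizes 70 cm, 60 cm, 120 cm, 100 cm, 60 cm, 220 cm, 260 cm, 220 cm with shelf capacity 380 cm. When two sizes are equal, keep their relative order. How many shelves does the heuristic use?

Sorted descending: 260, 220, 220, 120, 100, 70, 60, 60.
  260 → shelf 1 (new)  [load 260/380]
  220 → shelf 2 (new)  [load 220/380]
  220 → shelf 3 (new)  [load 220/380]
  120 → shelf 1  [load 380/380]
  100 → shelf 2  [load 320/380]
  70 → shelf 3  [load 290/380]
  60 → shelf 2  [load 380/380]
  60 → shelf 3  [load 350/380]
3 shelves opened.

3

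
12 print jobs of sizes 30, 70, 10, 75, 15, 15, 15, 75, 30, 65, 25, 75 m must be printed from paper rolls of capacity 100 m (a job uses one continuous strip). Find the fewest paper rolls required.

Total = 75 + 75 + 75 + 70 + 65 + 30 + 30 + 25 + 15 + 15 + 15 + 10 = 500 m.
Lower bound: ⌈500/100⌉ = 5 paper rolls.
A packing using 6 paper rolls:
  roll 1: 75 + 25 = 100
  roll 2: 75 + 15 + 10 = 100
  roll 3: 75 + 15 = 90
  roll 4: 70 + 30 = 100
  roll 5: 65 + 30 = 95
  roll 6: 15 = 15
No arrangement into 5 paper rolls stays within capacity, so 6 is optimal.

6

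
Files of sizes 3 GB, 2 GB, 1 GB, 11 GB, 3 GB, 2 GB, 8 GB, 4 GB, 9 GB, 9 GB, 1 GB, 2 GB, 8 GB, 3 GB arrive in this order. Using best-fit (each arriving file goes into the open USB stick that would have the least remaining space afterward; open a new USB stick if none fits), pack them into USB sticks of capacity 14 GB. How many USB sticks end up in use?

6

  3 → USB stick 1 (new)  [load 3/14]
  2 → USB stick 1  [load 5/14]
  1 → USB stick 1  [load 6/14]
  11 → USB stick 2 (new)  [load 11/14]
  3 → USB stick 2  [load 14/14]
  2 → USB stick 1  [load 8/14]
  8 → USB stick 3 (new)  [load 8/14]
  4 → USB stick 1  [load 12/14]
  9 → USB stick 4 (new)  [load 9/14]
  9 → USB stick 5 (new)  [load 9/14]
  1 → USB stick 1  [load 13/14]
  2 → USB stick 4  [load 11/14]
  8 → USB stick 6 (new)  [load 8/14]
  3 → USB stick 4  [load 14/14]
6 USB sticks opened.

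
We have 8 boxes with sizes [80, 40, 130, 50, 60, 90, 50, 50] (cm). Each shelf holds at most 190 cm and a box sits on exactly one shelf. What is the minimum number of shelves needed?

3

Total = 130 + 90 + 80 + 60 + 50 + 50 + 50 + 40 = 550 cm.
Lower bound: ⌈550/190⌉ = 3 shelves.
A packing using 3 shelves:
  shelf 1: 130 + 60 = 190
  shelf 2: 90 + 80 = 170
  shelf 3: 50 + 50 + 50 + 40 = 190
This matches the lower bound, so 3 is optimal.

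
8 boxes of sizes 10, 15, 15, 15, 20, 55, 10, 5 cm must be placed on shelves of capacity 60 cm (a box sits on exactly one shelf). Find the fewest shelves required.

3

Total = 55 + 20 + 15 + 15 + 15 + 10 + 10 + 5 = 145 cm.
Lower bound: ⌈145/60⌉ = 3 shelves.
A packing using 3 shelves:
  shelf 1: 55 + 5 = 60
  shelf 2: 20 + 15 + 15 + 10 = 60
  shelf 3: 15 + 10 = 25
This matches the lower bound, so 3 is optimal.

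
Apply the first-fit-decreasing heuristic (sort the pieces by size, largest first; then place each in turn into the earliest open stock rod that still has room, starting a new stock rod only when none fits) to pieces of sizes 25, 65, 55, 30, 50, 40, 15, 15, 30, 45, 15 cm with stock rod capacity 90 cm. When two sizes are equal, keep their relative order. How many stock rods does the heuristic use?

5

Sorted descending: 65, 55, 50, 45, 40, 30, 30, 25, 15, 15, 15.
  65 → stock rod 1 (new)  [load 65/90]
  55 → stock rod 2 (new)  [load 55/90]
  50 → stock rod 3 (new)  [load 50/90]
  45 → stock rod 4 (new)  [load 45/90]
  40 → stock rod 3  [load 90/90]
  30 → stock rod 2  [load 85/90]
  30 → stock rod 4  [load 75/90]
  25 → stock rod 1  [load 90/90]
  15 → stock rod 4  [load 90/90]
  15 → stock rod 5 (new)  [load 15/90]
  15 → stock rod 5  [load 30/90]
5 stock rods opened.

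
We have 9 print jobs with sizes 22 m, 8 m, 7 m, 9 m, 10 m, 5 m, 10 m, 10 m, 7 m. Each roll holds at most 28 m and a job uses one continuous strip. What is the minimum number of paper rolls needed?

Total = 22 + 10 + 10 + 10 + 9 + 8 + 7 + 7 + 5 = 88 m.
Lower bound: ⌈88/28⌉ = 4 paper rolls.
A packing using 4 paper rolls:
  roll 1: 22 + 5 = 27
  roll 2: 10 + 10 + 8 = 28
  roll 3: 10 + 9 + 7 = 26
  roll 4: 7 = 7
This matches the lower bound, so 4 is optimal.

4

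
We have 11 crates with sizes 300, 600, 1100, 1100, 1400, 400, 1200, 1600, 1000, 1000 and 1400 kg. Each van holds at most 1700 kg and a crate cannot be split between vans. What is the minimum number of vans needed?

8

Total = 1600 + 1400 + 1400 + 1200 + 1100 + 1100 + 1000 + 1000 + 600 + 400 + 300 = 11100 kg.
Lower bound: ⌈11100/1700⌉ = 7 vans.
Also, 8 crates each exceed 850 kg, and no two of those can share a van, so at least 8 vans are needed.
A packing using 8 vans:
  van 1: 1600 = 1600
  van 2: 1400 + 300 = 1700
  van 3: 1400 = 1400
  van 4: 1200 + 400 = 1600
  van 5: 1100 + 600 = 1700
  van 6: 1100 = 1100
  van 7: 1000 = 1000
  van 8: 1000 = 1000
This matches the lower bound, so 8 is optimal.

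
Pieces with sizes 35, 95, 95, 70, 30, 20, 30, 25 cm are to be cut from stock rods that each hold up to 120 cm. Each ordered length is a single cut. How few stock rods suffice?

Total = 95 + 95 + 70 + 35 + 30 + 30 + 25 + 20 = 400 cm.
Lower bound: ⌈400/120⌉ = 4 stock rods.
A packing using 4 stock rods:
  stock rod 1: 95 + 25 = 120
  stock rod 2: 95 + 20 = 115
  stock rod 3: 70 + 35 = 105
  stock rod 4: 30 + 30 = 60
This matches the lower bound, so 4 is optimal.

4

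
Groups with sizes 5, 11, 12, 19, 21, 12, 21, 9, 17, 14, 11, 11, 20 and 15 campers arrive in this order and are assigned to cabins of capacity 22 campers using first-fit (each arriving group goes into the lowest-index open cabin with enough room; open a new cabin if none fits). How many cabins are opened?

11

  5 → cabin 1 (new)  [load 5/22]
  11 → cabin 1  [load 16/22]
  12 → cabin 2 (new)  [load 12/22]
  19 → cabin 3 (new)  [load 19/22]
  21 → cabin 4 (new)  [load 21/22]
  12 → cabin 5 (new)  [load 12/22]
  21 → cabin 6 (new)  [load 21/22]
  9 → cabin 2  [load 21/22]
  17 → cabin 7 (new)  [load 17/22]
  14 → cabin 8 (new)  [load 14/22]
  11 → cabin 9 (new)  [load 11/22]
  11 → cabin 9  [load 22/22]
  20 → cabin 10 (new)  [load 20/22]
  15 → cabin 11 (new)  [load 15/22]
11 cabins opened.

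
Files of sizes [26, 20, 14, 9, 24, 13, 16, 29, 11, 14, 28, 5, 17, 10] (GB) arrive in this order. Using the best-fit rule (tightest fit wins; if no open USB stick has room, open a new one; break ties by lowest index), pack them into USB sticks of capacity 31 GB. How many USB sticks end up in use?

9

  26 → USB stick 1 (new)  [load 26/31]
  20 → USB stick 2 (new)  [load 20/31]
  14 → USB stick 3 (new)  [load 14/31]
  9 → USB stick 2  [load 29/31]
  24 → USB stick 4 (new)  [load 24/31]
  13 → USB stick 3  [load 27/31]
  16 → USB stick 5 (new)  [load 16/31]
  29 → USB stick 6 (new)  [load 29/31]
  11 → USB stick 5  [load 27/31]
  14 → USB stick 7 (new)  [load 14/31]
  28 → USB stick 8 (new)  [load 28/31]
  5 → USB stick 1  [load 31/31]
  17 → USB stick 7  [load 31/31]
  10 → USB stick 9 (new)  [load 10/31]
9 USB sticks opened.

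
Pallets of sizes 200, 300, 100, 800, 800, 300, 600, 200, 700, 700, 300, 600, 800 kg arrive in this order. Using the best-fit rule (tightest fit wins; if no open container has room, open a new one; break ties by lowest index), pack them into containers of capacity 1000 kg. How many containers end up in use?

  200 → container 1 (new)  [load 200/1000]
  300 → container 1  [load 500/1000]
  100 → container 1  [load 600/1000]
  800 → container 2 (new)  [load 800/1000]
  800 → container 3 (new)  [load 800/1000]
  300 → container 1  [load 900/1000]
  600 → container 4 (new)  [load 600/1000]
  200 → container 2  [load 1000/1000]
  700 → container 5 (new)  [load 700/1000]
  700 → container 6 (new)  [load 700/1000]
  300 → container 5  [load 1000/1000]
  600 → container 7 (new)  [load 600/1000]
  800 → container 8 (new)  [load 800/1000]
8 containers opened.

8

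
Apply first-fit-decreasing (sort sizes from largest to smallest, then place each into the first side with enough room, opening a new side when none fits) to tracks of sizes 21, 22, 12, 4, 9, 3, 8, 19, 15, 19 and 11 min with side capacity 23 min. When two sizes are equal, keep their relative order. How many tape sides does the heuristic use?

Sorted descending: 22, 21, 19, 19, 15, 12, 11, 9, 8, 4, 3.
  22 → side 1 (new)  [load 22/23]
  21 → side 2 (new)  [load 21/23]
  19 → side 3 (new)  [load 19/23]
  19 → side 4 (new)  [load 19/23]
  15 → side 5 (new)  [load 15/23]
  12 → side 6 (new)  [load 12/23]
  11 → side 6  [load 23/23]
  9 → side 7 (new)  [load 9/23]
  8 → side 5  [load 23/23]
  4 → side 3  [load 23/23]
  3 → side 4  [load 22/23]
7 tape sides opened.

7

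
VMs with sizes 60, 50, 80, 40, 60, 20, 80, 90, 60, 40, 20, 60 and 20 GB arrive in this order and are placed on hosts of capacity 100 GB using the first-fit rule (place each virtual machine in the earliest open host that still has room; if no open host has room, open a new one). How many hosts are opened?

8

  60 → host 1 (new)  [load 60/100]
  50 → host 2 (new)  [load 50/100]
  80 → host 3 (new)  [load 80/100]
  40 → host 1  [load 100/100]
  60 → host 4 (new)  [load 60/100]
  20 → host 2  [load 70/100]
  80 → host 5 (new)  [load 80/100]
  90 → host 6 (new)  [load 90/100]
  60 → host 7 (new)  [load 60/100]
  40 → host 4  [load 100/100]
  20 → host 2  [load 90/100]
  60 → host 8 (new)  [load 60/100]
  20 → host 3  [load 100/100]
8 hosts opened.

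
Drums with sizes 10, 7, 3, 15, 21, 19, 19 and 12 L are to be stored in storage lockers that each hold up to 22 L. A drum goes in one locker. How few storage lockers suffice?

5

Total = 21 + 19 + 19 + 15 + 12 + 10 + 7 + 3 = 106 L.
Lower bound: ⌈106/22⌉ = 5 storage lockers.
A packing using 5 storage lockers:
  locker 1: 21 = 21
  locker 2: 19 + 3 = 22
  locker 3: 19 = 19
  locker 4: 15 + 7 = 22
  locker 5: 12 + 10 = 22
This matches the lower bound, so 5 is optimal.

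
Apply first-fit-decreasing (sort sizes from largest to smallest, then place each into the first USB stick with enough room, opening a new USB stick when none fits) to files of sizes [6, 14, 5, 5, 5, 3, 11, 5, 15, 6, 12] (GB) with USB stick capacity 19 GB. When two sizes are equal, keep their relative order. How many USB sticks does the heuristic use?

Sorted descending: 15, 14, 12, 11, 6, 6, 5, 5, 5, 5, 3.
  15 → USB stick 1 (new)  [load 15/19]
  14 → USB stick 2 (new)  [load 14/19]
  12 → USB stick 3 (new)  [load 12/19]
  11 → USB stick 4 (new)  [load 11/19]
  6 → USB stick 3  [load 18/19]
  6 → USB stick 4  [load 17/19]
  5 → USB stick 2  [load 19/19]
  5 → USB stick 5 (new)  [load 5/19]
  5 → USB stick 5  [load 10/19]
  5 → USB stick 5  [load 15/19]
  3 → USB stick 1  [load 18/19]
5 USB sticks opened.

5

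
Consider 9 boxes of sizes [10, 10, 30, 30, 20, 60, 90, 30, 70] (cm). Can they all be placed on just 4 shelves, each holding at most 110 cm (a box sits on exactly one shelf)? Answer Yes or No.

A valid assignment using 4 shelves:
  shelf 1: 90 + 20 = 110
  shelf 2: 70 + 30 + 10 = 110
  shelf 3: 60 + 30 + 10 = 100
  shelf 4: 30 = 30
Every load is within 110 cm, so 4 shelves suffice.

Yes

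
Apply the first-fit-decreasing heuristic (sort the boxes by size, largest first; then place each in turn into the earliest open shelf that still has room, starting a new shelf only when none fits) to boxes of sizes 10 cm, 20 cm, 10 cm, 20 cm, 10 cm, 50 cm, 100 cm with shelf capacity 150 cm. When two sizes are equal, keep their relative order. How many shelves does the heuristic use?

Sorted descending: 100, 50, 20, 20, 10, 10, 10.
  100 → shelf 1 (new)  [load 100/150]
  50 → shelf 1  [load 150/150]
  20 → shelf 2 (new)  [load 20/150]
  20 → shelf 2  [load 40/150]
  10 → shelf 2  [load 50/150]
  10 → shelf 2  [load 60/150]
  10 → shelf 2  [load 70/150]
2 shelves opened.

2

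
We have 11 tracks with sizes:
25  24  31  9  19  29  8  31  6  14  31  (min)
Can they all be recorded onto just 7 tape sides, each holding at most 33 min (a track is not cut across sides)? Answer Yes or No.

No

Total = 227 min; ⌈227/33⌉ = 7.
The bound of 7 does not rule out 7, but exhaustive search shows no assignment into 7 tape sides of capacity 33 min exists — the minimum is 8.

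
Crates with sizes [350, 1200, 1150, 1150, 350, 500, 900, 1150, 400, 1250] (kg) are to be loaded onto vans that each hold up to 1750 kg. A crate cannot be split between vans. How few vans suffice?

Total = 1250 + 1200 + 1150 + 1150 + 1150 + 900 + 500 + 400 + 350 + 350 = 8400 kg.
Lower bound: ⌈8400/1750⌉ = 5 vans.
Also, 6 crates each exceed 875 kg, and no two of those can share a van, so at least 6 vans are needed.
A packing using 6 vans:
  van 1: 1250 + 500 = 1750
  van 2: 1200 + 400 = 1600
  van 3: 1150 + 350 = 1500
  van 4: 1150 + 350 = 1500
  van 5: 1150 = 1150
  van 6: 900 = 900
This matches the lower bound, so 6 is optimal.

6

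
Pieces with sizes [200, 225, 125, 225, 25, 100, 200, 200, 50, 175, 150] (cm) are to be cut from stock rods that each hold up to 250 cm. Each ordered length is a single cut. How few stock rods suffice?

8

Total = 225 + 225 + 200 + 200 + 200 + 175 + 150 + 125 + 100 + 50 + 25 = 1675 cm.
Lower bound: ⌈1675/250⌉ = 7 stock rods.
A packing using 8 stock rods:
  stock rod 1: 225 + 25 = 250
  stock rod 2: 225 = 225
  stock rod 3: 200 + 50 = 250
  stock rod 4: 200 = 200
  stock rod 5: 200 = 200
  stock rod 6: 175 = 175
  stock rod 7: 150 + 100 = 250
  stock rod 8: 125 = 125
No arrangement into 7 stock rods stays within capacity, so 8 is optimal.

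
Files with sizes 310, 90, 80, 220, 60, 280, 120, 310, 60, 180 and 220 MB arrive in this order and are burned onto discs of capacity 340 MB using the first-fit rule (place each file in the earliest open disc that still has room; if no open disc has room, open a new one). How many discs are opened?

7

  310 → disc 1 (new)  [load 310/340]
  90 → disc 2 (new)  [load 90/340]
  80 → disc 2  [load 170/340]
  220 → disc 3 (new)  [load 220/340]
  60 → disc 2  [load 230/340]
  280 → disc 4 (new)  [load 280/340]
  120 → disc 3  [load 340/340]
  310 → disc 5 (new)  [load 310/340]
  60 → disc 2  [load 290/340]
  180 → disc 6 (new)  [load 180/340]
  220 → disc 7 (new)  [load 220/340]
7 discs opened.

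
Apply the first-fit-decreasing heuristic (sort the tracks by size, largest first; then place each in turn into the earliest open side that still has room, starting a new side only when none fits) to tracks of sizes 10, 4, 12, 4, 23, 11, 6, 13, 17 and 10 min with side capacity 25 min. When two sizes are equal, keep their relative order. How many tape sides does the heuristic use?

5

Sorted descending: 23, 17, 13, 12, 11, 10, 10, 6, 4, 4.
  23 → side 1 (new)  [load 23/25]
  17 → side 2 (new)  [load 17/25]
  13 → side 3 (new)  [load 13/25]
  12 → side 3  [load 25/25]
  11 → side 4 (new)  [load 11/25]
  10 → side 4  [load 21/25]
  10 → side 5 (new)  [load 10/25]
  6 → side 2  [load 23/25]
  4 → side 4  [load 25/25]
  4 → side 5  [load 14/25]
5 tape sides opened.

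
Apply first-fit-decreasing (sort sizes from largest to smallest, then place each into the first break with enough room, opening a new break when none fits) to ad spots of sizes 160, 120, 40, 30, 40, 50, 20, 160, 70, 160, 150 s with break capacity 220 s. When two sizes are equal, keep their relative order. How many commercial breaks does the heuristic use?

5

Sorted descending: 160, 160, 160, 150, 120, 70, 50, 40, 40, 30, 20.
  160 → break 1 (new)  [load 160/220]
  160 → break 2 (new)  [load 160/220]
  160 → break 3 (new)  [load 160/220]
  150 → break 4 (new)  [load 150/220]
  120 → break 5 (new)  [load 120/220]
  70 → break 4  [load 220/220]
  50 → break 1  [load 210/220]
  40 → break 2  [load 200/220]
  40 → break 3  [load 200/220]
  30 → break 5  [load 150/220]
  20 → break 2  [load 220/220]
5 commercial breaks opened.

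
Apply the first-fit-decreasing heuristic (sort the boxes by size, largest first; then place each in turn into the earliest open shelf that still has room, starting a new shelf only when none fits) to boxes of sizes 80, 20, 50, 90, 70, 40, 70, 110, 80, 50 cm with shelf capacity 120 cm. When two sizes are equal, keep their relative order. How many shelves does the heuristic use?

Sorted descending: 110, 90, 80, 80, 70, 70, 50, 50, 40, 20.
  110 → shelf 1 (new)  [load 110/120]
  90 → shelf 2 (new)  [load 90/120]
  80 → shelf 3 (new)  [load 80/120]
  80 → shelf 4 (new)  [load 80/120]
  70 → shelf 5 (new)  [load 70/120]
  70 → shelf 6 (new)  [load 70/120]
  50 → shelf 5  [load 120/120]
  50 → shelf 6  [load 120/120]
  40 → shelf 3  [load 120/120]
  20 → shelf 2  [load 110/120]
6 shelves opened.

6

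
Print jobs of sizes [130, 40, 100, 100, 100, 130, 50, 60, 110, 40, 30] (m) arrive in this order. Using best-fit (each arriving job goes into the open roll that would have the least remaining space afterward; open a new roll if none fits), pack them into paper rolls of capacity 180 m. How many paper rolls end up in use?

6

  130 → roll 1 (new)  [load 130/180]
  40 → roll 1  [load 170/180]
  100 → roll 2 (new)  [load 100/180]
  100 → roll 3 (new)  [load 100/180]
  100 → roll 4 (new)  [load 100/180]
  130 → roll 5 (new)  [load 130/180]
  50 → roll 5  [load 180/180]
  60 → roll 2  [load 160/180]
  110 → roll 6 (new)  [load 110/180]
  40 → roll 6  [load 150/180]
  30 → roll 6  [load 180/180]
6 paper rolls opened.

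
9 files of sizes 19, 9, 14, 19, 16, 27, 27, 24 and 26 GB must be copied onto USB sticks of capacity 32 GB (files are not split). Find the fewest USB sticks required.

Total = 27 + 27 + 26 + 24 + 19 + 19 + 16 + 14 + 9 = 181 GB.
Lower bound: ⌈181/32⌉ = 6 USB sticks.
A packing using 7 USB sticks:
  USB stick 1: 27 = 27
  USB stick 2: 27 = 27
  USB stick 3: 26 = 26
  USB stick 4: 24 = 24
  USB stick 5: 19 + 9 = 28
  USB stick 6: 19 = 19
  USB stick 7: 16 + 14 = 30
No arrangement into 6 USB sticks stays within capacity, so 7 is optimal.

7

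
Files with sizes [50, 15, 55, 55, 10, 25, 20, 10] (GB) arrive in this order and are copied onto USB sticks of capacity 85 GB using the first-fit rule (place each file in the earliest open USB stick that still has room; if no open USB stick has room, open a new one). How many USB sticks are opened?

  50 → USB stick 1 (new)  [load 50/85]
  15 → USB stick 1  [load 65/85]
  55 → USB stick 2 (new)  [load 55/85]
  55 → USB stick 3 (new)  [load 55/85]
  10 → USB stick 1  [load 75/85]
  25 → USB stick 2  [load 80/85]
  20 → USB stick 3  [load 75/85]
  10 → USB stick 1  [load 85/85]
3 USB sticks opened.

3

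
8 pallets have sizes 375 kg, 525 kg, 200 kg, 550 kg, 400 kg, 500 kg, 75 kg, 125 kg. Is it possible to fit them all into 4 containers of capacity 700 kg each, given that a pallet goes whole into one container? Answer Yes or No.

Total = 2750 kg; ⌈2750/700⌉ = 4.
5 pallets each exceed half the capacity and cannot share a container, forcing at least 5 containers.
At least 5 containers are required, but only 4 are allowed.

No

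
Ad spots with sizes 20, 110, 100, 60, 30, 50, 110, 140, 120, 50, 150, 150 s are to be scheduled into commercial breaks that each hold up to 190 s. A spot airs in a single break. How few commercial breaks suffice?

Total = 150 + 150 + 140 + 120 + 110 + 110 + 100 + 60 + 50 + 50 + 30 + 20 = 1090 s.
Lower bound: ⌈1090/190⌉ = 6 commercial breaks.
Also, 7 ad spots each exceed 95 s, and no two of those can share a break, so at least 7 commercial breaks are needed.
A packing using 7 commercial breaks:
  break 1: 150 + 30 = 180
  break 2: 150 + 20 = 170
  break 3: 140 + 50 = 190
  break 4: 120 + 60 = 180
  break 5: 110 + 50 = 160
  break 6: 110 = 110
  break 7: 100 = 100
This matches the lower bound, so 7 is optimal.

7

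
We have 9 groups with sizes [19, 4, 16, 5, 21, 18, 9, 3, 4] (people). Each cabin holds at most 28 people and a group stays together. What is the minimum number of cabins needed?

4

Total = 21 + 19 + 18 + 16 + 9 + 5 + 4 + 4 + 3 = 99 people.
Lower bound: ⌈99/28⌉ = 4 cabins.
A packing using 4 cabins:
  cabin 1: 21 + 5 = 26
  cabin 2: 19 + 9 = 28
  cabin 3: 18 + 4 + 4 = 26
  cabin 4: 16 + 3 = 19
This matches the lower bound, so 4 is optimal.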